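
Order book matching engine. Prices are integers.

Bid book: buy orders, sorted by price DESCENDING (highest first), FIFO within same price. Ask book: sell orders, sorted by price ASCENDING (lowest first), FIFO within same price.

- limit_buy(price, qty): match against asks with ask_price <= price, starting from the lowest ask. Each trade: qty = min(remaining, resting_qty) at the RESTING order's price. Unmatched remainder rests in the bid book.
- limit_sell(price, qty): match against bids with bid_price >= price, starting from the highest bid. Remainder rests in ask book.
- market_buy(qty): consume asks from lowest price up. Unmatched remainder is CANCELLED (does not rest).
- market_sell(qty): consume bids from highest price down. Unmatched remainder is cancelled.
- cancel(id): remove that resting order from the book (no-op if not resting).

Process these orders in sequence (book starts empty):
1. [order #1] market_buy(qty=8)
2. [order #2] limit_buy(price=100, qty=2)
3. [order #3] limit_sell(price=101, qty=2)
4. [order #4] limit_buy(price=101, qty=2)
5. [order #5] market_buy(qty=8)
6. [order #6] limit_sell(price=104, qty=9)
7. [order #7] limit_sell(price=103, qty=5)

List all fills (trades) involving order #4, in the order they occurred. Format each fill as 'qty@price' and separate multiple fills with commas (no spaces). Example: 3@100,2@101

After op 1 [order #1] market_buy(qty=8): fills=none; bids=[-] asks=[-]
After op 2 [order #2] limit_buy(price=100, qty=2): fills=none; bids=[#2:2@100] asks=[-]
After op 3 [order #3] limit_sell(price=101, qty=2): fills=none; bids=[#2:2@100] asks=[#3:2@101]
After op 4 [order #4] limit_buy(price=101, qty=2): fills=#4x#3:2@101; bids=[#2:2@100] asks=[-]
After op 5 [order #5] market_buy(qty=8): fills=none; bids=[#2:2@100] asks=[-]
After op 6 [order #6] limit_sell(price=104, qty=9): fills=none; bids=[#2:2@100] asks=[#6:9@104]
After op 7 [order #7] limit_sell(price=103, qty=5): fills=none; bids=[#2:2@100] asks=[#7:5@103 #6:9@104]

Answer: 2@101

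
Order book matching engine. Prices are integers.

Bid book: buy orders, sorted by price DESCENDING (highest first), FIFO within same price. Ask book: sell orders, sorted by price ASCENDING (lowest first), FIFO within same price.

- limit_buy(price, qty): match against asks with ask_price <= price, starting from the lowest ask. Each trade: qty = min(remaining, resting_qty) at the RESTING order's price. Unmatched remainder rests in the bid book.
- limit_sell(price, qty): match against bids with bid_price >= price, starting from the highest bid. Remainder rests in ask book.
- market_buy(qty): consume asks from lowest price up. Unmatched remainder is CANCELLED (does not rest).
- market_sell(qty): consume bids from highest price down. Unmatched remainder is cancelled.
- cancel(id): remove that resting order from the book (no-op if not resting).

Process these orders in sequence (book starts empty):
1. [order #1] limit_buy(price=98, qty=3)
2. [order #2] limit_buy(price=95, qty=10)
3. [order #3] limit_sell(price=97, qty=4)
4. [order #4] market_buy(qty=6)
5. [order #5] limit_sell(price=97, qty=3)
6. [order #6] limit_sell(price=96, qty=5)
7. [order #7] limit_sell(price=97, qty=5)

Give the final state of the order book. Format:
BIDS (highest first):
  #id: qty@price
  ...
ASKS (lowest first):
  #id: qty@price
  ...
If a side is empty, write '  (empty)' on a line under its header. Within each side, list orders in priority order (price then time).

Answer: BIDS (highest first):
  #2: 10@95
ASKS (lowest first):
  #6: 5@96
  #5: 3@97
  #7: 5@97

Derivation:
After op 1 [order #1] limit_buy(price=98, qty=3): fills=none; bids=[#1:3@98] asks=[-]
After op 2 [order #2] limit_buy(price=95, qty=10): fills=none; bids=[#1:3@98 #2:10@95] asks=[-]
After op 3 [order #3] limit_sell(price=97, qty=4): fills=#1x#3:3@98; bids=[#2:10@95] asks=[#3:1@97]
After op 4 [order #4] market_buy(qty=6): fills=#4x#3:1@97; bids=[#2:10@95] asks=[-]
After op 5 [order #5] limit_sell(price=97, qty=3): fills=none; bids=[#2:10@95] asks=[#5:3@97]
After op 6 [order #6] limit_sell(price=96, qty=5): fills=none; bids=[#2:10@95] asks=[#6:5@96 #5:3@97]
After op 7 [order #7] limit_sell(price=97, qty=5): fills=none; bids=[#2:10@95] asks=[#6:5@96 #5:3@97 #7:5@97]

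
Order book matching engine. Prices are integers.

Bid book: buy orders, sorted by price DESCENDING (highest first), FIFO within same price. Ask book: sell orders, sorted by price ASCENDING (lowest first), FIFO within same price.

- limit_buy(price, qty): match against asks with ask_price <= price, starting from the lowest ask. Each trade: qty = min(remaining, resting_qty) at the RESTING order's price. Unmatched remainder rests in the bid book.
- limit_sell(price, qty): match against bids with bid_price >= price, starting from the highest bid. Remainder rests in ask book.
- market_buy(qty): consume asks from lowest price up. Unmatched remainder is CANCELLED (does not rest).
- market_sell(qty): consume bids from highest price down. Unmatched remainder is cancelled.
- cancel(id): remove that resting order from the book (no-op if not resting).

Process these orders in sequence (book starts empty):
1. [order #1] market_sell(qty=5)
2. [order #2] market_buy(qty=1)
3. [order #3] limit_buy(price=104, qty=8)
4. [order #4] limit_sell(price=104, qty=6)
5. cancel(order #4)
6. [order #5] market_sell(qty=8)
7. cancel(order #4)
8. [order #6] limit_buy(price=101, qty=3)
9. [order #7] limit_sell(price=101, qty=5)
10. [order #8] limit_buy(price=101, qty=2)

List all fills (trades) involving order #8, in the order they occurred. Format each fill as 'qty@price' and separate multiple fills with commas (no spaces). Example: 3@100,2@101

Answer: 2@101

Derivation:
After op 1 [order #1] market_sell(qty=5): fills=none; bids=[-] asks=[-]
After op 2 [order #2] market_buy(qty=1): fills=none; bids=[-] asks=[-]
After op 3 [order #3] limit_buy(price=104, qty=8): fills=none; bids=[#3:8@104] asks=[-]
After op 4 [order #4] limit_sell(price=104, qty=6): fills=#3x#4:6@104; bids=[#3:2@104] asks=[-]
After op 5 cancel(order #4): fills=none; bids=[#3:2@104] asks=[-]
After op 6 [order #5] market_sell(qty=8): fills=#3x#5:2@104; bids=[-] asks=[-]
After op 7 cancel(order #4): fills=none; bids=[-] asks=[-]
After op 8 [order #6] limit_buy(price=101, qty=3): fills=none; bids=[#6:3@101] asks=[-]
After op 9 [order #7] limit_sell(price=101, qty=5): fills=#6x#7:3@101; bids=[-] asks=[#7:2@101]
After op 10 [order #8] limit_buy(price=101, qty=2): fills=#8x#7:2@101; bids=[-] asks=[-]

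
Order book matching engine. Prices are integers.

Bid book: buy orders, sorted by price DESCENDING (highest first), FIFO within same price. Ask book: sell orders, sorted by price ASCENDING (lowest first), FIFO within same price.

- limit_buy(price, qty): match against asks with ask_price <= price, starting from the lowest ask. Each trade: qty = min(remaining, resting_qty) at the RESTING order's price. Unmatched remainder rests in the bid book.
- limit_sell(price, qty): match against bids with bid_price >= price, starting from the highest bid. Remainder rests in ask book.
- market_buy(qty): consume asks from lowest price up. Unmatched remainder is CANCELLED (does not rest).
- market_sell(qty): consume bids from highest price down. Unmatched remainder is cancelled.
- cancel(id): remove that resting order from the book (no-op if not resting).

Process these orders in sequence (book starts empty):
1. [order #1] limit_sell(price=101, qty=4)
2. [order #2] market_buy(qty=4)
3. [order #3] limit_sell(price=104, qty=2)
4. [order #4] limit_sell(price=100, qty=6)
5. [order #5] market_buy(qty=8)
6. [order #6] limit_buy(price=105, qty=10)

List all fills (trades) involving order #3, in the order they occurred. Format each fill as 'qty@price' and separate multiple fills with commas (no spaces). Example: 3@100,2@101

Answer: 2@104

Derivation:
After op 1 [order #1] limit_sell(price=101, qty=4): fills=none; bids=[-] asks=[#1:4@101]
After op 2 [order #2] market_buy(qty=4): fills=#2x#1:4@101; bids=[-] asks=[-]
After op 3 [order #3] limit_sell(price=104, qty=2): fills=none; bids=[-] asks=[#3:2@104]
After op 4 [order #4] limit_sell(price=100, qty=6): fills=none; bids=[-] asks=[#4:6@100 #3:2@104]
After op 5 [order #5] market_buy(qty=8): fills=#5x#4:6@100 #5x#3:2@104; bids=[-] asks=[-]
After op 6 [order #6] limit_buy(price=105, qty=10): fills=none; bids=[#6:10@105] asks=[-]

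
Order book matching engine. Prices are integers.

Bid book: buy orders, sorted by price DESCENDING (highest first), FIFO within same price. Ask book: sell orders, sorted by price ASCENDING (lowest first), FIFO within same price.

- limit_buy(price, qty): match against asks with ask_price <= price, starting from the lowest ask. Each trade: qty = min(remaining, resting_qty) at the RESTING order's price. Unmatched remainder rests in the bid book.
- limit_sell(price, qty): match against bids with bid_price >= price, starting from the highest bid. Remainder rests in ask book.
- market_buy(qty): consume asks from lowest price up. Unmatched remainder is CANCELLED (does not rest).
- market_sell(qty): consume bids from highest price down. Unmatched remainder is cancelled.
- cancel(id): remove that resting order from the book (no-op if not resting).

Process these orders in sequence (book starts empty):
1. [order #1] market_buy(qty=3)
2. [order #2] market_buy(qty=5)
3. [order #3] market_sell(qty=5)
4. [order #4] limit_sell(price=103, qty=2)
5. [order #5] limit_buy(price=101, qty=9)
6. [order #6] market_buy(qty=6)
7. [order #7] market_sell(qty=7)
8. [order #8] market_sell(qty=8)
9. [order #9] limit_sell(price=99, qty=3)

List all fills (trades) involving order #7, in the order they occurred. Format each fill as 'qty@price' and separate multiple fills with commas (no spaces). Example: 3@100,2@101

Answer: 7@101

Derivation:
After op 1 [order #1] market_buy(qty=3): fills=none; bids=[-] asks=[-]
After op 2 [order #2] market_buy(qty=5): fills=none; bids=[-] asks=[-]
After op 3 [order #3] market_sell(qty=5): fills=none; bids=[-] asks=[-]
After op 4 [order #4] limit_sell(price=103, qty=2): fills=none; bids=[-] asks=[#4:2@103]
After op 5 [order #5] limit_buy(price=101, qty=9): fills=none; bids=[#5:9@101] asks=[#4:2@103]
After op 6 [order #6] market_buy(qty=6): fills=#6x#4:2@103; bids=[#5:9@101] asks=[-]
After op 7 [order #7] market_sell(qty=7): fills=#5x#7:7@101; bids=[#5:2@101] asks=[-]
After op 8 [order #8] market_sell(qty=8): fills=#5x#8:2@101; bids=[-] asks=[-]
After op 9 [order #9] limit_sell(price=99, qty=3): fills=none; bids=[-] asks=[#9:3@99]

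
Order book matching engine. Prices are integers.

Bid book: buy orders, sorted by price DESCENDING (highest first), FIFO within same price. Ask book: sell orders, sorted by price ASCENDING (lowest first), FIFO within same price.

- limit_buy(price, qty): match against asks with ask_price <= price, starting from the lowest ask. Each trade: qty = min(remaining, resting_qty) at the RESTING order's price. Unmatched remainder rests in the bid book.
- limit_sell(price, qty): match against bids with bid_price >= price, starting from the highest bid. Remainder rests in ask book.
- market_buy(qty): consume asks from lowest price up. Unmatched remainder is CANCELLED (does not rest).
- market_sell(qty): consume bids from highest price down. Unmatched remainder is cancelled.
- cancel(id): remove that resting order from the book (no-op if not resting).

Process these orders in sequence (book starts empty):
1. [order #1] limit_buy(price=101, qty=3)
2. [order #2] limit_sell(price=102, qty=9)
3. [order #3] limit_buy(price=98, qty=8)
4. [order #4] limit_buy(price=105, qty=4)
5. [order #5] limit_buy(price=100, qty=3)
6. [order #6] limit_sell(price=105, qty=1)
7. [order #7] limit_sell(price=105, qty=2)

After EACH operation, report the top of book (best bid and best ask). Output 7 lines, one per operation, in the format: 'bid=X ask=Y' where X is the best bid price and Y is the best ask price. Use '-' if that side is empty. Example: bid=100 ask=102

After op 1 [order #1] limit_buy(price=101, qty=3): fills=none; bids=[#1:3@101] asks=[-]
After op 2 [order #2] limit_sell(price=102, qty=9): fills=none; bids=[#1:3@101] asks=[#2:9@102]
After op 3 [order #3] limit_buy(price=98, qty=8): fills=none; bids=[#1:3@101 #3:8@98] asks=[#2:9@102]
After op 4 [order #4] limit_buy(price=105, qty=4): fills=#4x#2:4@102; bids=[#1:3@101 #3:8@98] asks=[#2:5@102]
After op 5 [order #5] limit_buy(price=100, qty=3): fills=none; bids=[#1:3@101 #5:3@100 #3:8@98] asks=[#2:5@102]
After op 6 [order #6] limit_sell(price=105, qty=1): fills=none; bids=[#1:3@101 #5:3@100 #3:8@98] asks=[#2:5@102 #6:1@105]
After op 7 [order #7] limit_sell(price=105, qty=2): fills=none; bids=[#1:3@101 #5:3@100 #3:8@98] asks=[#2:5@102 #6:1@105 #7:2@105]

Answer: bid=101 ask=-
bid=101 ask=102
bid=101 ask=102
bid=101 ask=102
bid=101 ask=102
bid=101 ask=102
bid=101 ask=102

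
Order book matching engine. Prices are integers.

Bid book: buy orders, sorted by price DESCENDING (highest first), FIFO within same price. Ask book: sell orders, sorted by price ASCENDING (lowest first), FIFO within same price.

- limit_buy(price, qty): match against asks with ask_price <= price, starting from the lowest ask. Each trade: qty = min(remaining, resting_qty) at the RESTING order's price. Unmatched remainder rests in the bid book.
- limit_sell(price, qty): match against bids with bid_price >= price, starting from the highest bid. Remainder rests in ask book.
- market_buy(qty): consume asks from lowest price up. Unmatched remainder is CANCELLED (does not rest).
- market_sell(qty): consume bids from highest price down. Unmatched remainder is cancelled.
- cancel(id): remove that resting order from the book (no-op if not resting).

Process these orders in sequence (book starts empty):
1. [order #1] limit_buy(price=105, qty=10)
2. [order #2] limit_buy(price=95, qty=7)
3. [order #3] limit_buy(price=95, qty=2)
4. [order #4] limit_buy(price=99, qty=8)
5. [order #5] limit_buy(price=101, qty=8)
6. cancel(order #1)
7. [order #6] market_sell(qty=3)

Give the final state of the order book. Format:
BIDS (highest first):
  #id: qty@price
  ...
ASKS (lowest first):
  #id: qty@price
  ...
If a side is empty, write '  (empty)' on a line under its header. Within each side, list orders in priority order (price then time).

After op 1 [order #1] limit_buy(price=105, qty=10): fills=none; bids=[#1:10@105] asks=[-]
After op 2 [order #2] limit_buy(price=95, qty=7): fills=none; bids=[#1:10@105 #2:7@95] asks=[-]
After op 3 [order #3] limit_buy(price=95, qty=2): fills=none; bids=[#1:10@105 #2:7@95 #3:2@95] asks=[-]
After op 4 [order #4] limit_buy(price=99, qty=8): fills=none; bids=[#1:10@105 #4:8@99 #2:7@95 #3:2@95] asks=[-]
After op 5 [order #5] limit_buy(price=101, qty=8): fills=none; bids=[#1:10@105 #5:8@101 #4:8@99 #2:7@95 #3:2@95] asks=[-]
After op 6 cancel(order #1): fills=none; bids=[#5:8@101 #4:8@99 #2:7@95 #3:2@95] asks=[-]
After op 7 [order #6] market_sell(qty=3): fills=#5x#6:3@101; bids=[#5:5@101 #4:8@99 #2:7@95 #3:2@95] asks=[-]

Answer: BIDS (highest first):
  #5: 5@101
  #4: 8@99
  #2: 7@95
  #3: 2@95
ASKS (lowest first):
  (empty)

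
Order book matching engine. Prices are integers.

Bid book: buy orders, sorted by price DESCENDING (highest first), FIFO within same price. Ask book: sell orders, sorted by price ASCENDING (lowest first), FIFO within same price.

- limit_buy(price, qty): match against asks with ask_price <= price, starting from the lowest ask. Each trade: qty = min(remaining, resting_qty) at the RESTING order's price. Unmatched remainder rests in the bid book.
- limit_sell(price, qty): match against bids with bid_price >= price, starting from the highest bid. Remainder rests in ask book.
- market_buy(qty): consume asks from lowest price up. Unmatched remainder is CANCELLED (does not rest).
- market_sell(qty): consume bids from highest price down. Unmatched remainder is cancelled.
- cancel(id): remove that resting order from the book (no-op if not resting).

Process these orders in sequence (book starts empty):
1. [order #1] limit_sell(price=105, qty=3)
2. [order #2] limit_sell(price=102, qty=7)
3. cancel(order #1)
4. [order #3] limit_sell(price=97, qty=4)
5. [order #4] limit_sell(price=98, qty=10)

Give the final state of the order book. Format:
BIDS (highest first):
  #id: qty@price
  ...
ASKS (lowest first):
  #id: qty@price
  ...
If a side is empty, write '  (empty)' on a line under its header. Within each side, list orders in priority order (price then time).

Answer: BIDS (highest first):
  (empty)
ASKS (lowest first):
  #3: 4@97
  #4: 10@98
  #2: 7@102

Derivation:
After op 1 [order #1] limit_sell(price=105, qty=3): fills=none; bids=[-] asks=[#1:3@105]
After op 2 [order #2] limit_sell(price=102, qty=7): fills=none; bids=[-] asks=[#2:7@102 #1:3@105]
After op 3 cancel(order #1): fills=none; bids=[-] asks=[#2:7@102]
After op 4 [order #3] limit_sell(price=97, qty=4): fills=none; bids=[-] asks=[#3:4@97 #2:7@102]
After op 5 [order #4] limit_sell(price=98, qty=10): fills=none; bids=[-] asks=[#3:4@97 #4:10@98 #2:7@102]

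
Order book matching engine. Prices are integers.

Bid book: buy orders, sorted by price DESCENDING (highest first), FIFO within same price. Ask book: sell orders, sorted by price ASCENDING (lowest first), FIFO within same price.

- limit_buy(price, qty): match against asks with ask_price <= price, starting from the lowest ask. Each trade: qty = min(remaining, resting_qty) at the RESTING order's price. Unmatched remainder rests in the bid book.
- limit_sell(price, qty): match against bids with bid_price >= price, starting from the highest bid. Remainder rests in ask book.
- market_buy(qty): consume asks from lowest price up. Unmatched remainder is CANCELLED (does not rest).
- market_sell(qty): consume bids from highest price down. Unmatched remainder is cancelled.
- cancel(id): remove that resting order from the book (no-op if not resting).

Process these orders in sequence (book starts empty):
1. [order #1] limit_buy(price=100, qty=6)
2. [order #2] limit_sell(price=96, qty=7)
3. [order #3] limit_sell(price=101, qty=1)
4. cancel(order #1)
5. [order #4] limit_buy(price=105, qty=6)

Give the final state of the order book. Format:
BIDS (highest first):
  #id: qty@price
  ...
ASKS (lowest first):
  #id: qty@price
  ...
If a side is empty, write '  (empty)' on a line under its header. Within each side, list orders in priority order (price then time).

After op 1 [order #1] limit_buy(price=100, qty=6): fills=none; bids=[#1:6@100] asks=[-]
After op 2 [order #2] limit_sell(price=96, qty=7): fills=#1x#2:6@100; bids=[-] asks=[#2:1@96]
After op 3 [order #3] limit_sell(price=101, qty=1): fills=none; bids=[-] asks=[#2:1@96 #3:1@101]
After op 4 cancel(order #1): fills=none; bids=[-] asks=[#2:1@96 #3:1@101]
After op 5 [order #4] limit_buy(price=105, qty=6): fills=#4x#2:1@96 #4x#3:1@101; bids=[#4:4@105] asks=[-]

Answer: BIDS (highest first):
  #4: 4@105
ASKS (lowest first):
  (empty)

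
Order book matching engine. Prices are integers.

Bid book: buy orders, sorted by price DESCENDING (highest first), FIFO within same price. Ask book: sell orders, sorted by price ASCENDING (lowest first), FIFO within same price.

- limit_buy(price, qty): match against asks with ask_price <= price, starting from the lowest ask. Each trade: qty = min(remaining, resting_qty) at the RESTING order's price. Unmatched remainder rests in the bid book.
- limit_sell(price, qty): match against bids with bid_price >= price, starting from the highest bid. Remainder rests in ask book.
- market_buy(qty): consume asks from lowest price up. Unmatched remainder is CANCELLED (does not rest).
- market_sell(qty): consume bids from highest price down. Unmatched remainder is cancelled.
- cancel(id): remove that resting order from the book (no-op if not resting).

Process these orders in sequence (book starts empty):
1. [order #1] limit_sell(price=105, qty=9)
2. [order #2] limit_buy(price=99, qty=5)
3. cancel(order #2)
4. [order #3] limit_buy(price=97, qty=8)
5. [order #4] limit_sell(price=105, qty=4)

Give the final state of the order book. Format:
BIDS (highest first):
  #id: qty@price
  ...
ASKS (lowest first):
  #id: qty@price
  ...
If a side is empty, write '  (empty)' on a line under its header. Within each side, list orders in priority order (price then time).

Answer: BIDS (highest first):
  #3: 8@97
ASKS (lowest first):
  #1: 9@105
  #4: 4@105

Derivation:
After op 1 [order #1] limit_sell(price=105, qty=9): fills=none; bids=[-] asks=[#1:9@105]
After op 2 [order #2] limit_buy(price=99, qty=5): fills=none; bids=[#2:5@99] asks=[#1:9@105]
After op 3 cancel(order #2): fills=none; bids=[-] asks=[#1:9@105]
After op 4 [order #3] limit_buy(price=97, qty=8): fills=none; bids=[#3:8@97] asks=[#1:9@105]
After op 5 [order #4] limit_sell(price=105, qty=4): fills=none; bids=[#3:8@97] asks=[#1:9@105 #4:4@105]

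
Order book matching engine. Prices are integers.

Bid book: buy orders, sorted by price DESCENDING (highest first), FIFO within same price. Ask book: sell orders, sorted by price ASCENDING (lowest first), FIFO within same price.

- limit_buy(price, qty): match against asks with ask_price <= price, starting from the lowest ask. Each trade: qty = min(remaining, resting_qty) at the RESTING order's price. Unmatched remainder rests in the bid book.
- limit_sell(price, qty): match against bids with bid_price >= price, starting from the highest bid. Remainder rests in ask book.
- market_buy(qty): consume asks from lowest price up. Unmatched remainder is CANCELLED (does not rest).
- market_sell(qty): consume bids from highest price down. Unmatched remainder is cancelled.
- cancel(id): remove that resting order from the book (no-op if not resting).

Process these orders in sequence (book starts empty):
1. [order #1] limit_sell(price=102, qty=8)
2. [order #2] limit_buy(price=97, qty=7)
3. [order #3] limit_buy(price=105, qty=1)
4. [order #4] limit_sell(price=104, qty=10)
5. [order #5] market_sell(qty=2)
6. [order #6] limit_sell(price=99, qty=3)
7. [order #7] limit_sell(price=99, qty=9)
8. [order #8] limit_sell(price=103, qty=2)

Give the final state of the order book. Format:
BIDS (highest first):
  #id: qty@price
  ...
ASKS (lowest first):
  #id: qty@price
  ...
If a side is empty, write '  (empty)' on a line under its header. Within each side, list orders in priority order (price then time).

Answer: BIDS (highest first):
  #2: 5@97
ASKS (lowest first):
  #6: 3@99
  #7: 9@99
  #1: 7@102
  #8: 2@103
  #4: 10@104

Derivation:
After op 1 [order #1] limit_sell(price=102, qty=8): fills=none; bids=[-] asks=[#1:8@102]
After op 2 [order #2] limit_buy(price=97, qty=7): fills=none; bids=[#2:7@97] asks=[#1:8@102]
After op 3 [order #3] limit_buy(price=105, qty=1): fills=#3x#1:1@102; bids=[#2:7@97] asks=[#1:7@102]
After op 4 [order #4] limit_sell(price=104, qty=10): fills=none; bids=[#2:7@97] asks=[#1:7@102 #4:10@104]
After op 5 [order #5] market_sell(qty=2): fills=#2x#5:2@97; bids=[#2:5@97] asks=[#1:7@102 #4:10@104]
After op 6 [order #6] limit_sell(price=99, qty=3): fills=none; bids=[#2:5@97] asks=[#6:3@99 #1:7@102 #4:10@104]
After op 7 [order #7] limit_sell(price=99, qty=9): fills=none; bids=[#2:5@97] asks=[#6:3@99 #7:9@99 #1:7@102 #4:10@104]
After op 8 [order #8] limit_sell(price=103, qty=2): fills=none; bids=[#2:5@97] asks=[#6:3@99 #7:9@99 #1:7@102 #8:2@103 #4:10@104]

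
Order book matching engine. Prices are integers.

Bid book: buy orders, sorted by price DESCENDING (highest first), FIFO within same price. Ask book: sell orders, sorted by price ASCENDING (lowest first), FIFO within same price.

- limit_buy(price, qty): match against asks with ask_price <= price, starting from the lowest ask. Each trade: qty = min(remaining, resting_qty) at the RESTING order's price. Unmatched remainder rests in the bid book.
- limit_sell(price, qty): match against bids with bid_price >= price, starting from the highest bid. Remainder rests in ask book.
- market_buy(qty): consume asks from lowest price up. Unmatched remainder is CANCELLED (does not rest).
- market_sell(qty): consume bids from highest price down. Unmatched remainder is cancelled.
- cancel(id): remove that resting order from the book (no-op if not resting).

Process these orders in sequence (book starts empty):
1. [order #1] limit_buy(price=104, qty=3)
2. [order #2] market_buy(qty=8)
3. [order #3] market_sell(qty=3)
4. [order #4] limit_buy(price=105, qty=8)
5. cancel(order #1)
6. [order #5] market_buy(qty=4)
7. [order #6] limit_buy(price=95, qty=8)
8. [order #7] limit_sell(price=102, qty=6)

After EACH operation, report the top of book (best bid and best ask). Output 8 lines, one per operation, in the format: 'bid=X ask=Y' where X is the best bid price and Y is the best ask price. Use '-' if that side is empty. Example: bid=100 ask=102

Answer: bid=104 ask=-
bid=104 ask=-
bid=- ask=-
bid=105 ask=-
bid=105 ask=-
bid=105 ask=-
bid=105 ask=-
bid=105 ask=-

Derivation:
After op 1 [order #1] limit_buy(price=104, qty=3): fills=none; bids=[#1:3@104] asks=[-]
After op 2 [order #2] market_buy(qty=8): fills=none; bids=[#1:3@104] asks=[-]
After op 3 [order #3] market_sell(qty=3): fills=#1x#3:3@104; bids=[-] asks=[-]
After op 4 [order #4] limit_buy(price=105, qty=8): fills=none; bids=[#4:8@105] asks=[-]
After op 5 cancel(order #1): fills=none; bids=[#4:8@105] asks=[-]
After op 6 [order #5] market_buy(qty=4): fills=none; bids=[#4:8@105] asks=[-]
After op 7 [order #6] limit_buy(price=95, qty=8): fills=none; bids=[#4:8@105 #6:8@95] asks=[-]
After op 8 [order #7] limit_sell(price=102, qty=6): fills=#4x#7:6@105; bids=[#4:2@105 #6:8@95] asks=[-]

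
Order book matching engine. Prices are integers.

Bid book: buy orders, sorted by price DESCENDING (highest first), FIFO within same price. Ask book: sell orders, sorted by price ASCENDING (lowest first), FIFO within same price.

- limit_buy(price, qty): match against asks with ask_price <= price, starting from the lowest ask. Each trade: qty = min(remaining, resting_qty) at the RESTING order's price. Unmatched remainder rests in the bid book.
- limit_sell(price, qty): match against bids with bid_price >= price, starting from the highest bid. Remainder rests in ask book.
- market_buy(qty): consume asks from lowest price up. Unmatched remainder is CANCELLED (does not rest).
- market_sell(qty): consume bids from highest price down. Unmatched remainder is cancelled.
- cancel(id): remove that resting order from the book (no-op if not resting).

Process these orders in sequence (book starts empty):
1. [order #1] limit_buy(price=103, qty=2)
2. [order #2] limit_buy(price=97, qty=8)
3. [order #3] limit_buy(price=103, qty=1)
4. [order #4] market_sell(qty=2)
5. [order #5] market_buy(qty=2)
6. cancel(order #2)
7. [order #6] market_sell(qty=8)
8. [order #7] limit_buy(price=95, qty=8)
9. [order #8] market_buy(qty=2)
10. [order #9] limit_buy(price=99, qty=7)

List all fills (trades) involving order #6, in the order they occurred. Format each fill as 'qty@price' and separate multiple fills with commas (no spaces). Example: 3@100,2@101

Answer: 1@103

Derivation:
After op 1 [order #1] limit_buy(price=103, qty=2): fills=none; bids=[#1:2@103] asks=[-]
After op 2 [order #2] limit_buy(price=97, qty=8): fills=none; bids=[#1:2@103 #2:8@97] asks=[-]
After op 3 [order #3] limit_buy(price=103, qty=1): fills=none; bids=[#1:2@103 #3:1@103 #2:8@97] asks=[-]
After op 4 [order #4] market_sell(qty=2): fills=#1x#4:2@103; bids=[#3:1@103 #2:8@97] asks=[-]
After op 5 [order #5] market_buy(qty=2): fills=none; bids=[#3:1@103 #2:8@97] asks=[-]
After op 6 cancel(order #2): fills=none; bids=[#3:1@103] asks=[-]
After op 7 [order #6] market_sell(qty=8): fills=#3x#6:1@103; bids=[-] asks=[-]
After op 8 [order #7] limit_buy(price=95, qty=8): fills=none; bids=[#7:8@95] asks=[-]
After op 9 [order #8] market_buy(qty=2): fills=none; bids=[#7:8@95] asks=[-]
After op 10 [order #9] limit_buy(price=99, qty=7): fills=none; bids=[#9:7@99 #7:8@95] asks=[-]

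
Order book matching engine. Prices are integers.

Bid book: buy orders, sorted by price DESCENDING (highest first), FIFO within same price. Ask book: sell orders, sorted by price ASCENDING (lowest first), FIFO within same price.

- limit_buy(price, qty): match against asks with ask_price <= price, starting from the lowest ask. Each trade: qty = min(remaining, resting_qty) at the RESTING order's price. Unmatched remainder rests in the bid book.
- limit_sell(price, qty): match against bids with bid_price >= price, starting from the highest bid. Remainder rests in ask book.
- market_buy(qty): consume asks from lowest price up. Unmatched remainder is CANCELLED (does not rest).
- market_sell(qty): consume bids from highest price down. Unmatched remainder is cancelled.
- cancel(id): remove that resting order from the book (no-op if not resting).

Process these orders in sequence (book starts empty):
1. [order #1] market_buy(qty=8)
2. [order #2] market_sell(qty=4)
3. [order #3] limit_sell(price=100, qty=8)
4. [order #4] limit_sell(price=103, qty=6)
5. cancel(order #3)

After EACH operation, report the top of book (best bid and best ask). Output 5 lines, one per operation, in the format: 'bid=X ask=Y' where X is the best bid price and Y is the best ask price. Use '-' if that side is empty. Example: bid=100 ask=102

Answer: bid=- ask=-
bid=- ask=-
bid=- ask=100
bid=- ask=100
bid=- ask=103

Derivation:
After op 1 [order #1] market_buy(qty=8): fills=none; bids=[-] asks=[-]
After op 2 [order #2] market_sell(qty=4): fills=none; bids=[-] asks=[-]
After op 3 [order #3] limit_sell(price=100, qty=8): fills=none; bids=[-] asks=[#3:8@100]
After op 4 [order #4] limit_sell(price=103, qty=6): fills=none; bids=[-] asks=[#3:8@100 #4:6@103]
After op 5 cancel(order #3): fills=none; bids=[-] asks=[#4:6@103]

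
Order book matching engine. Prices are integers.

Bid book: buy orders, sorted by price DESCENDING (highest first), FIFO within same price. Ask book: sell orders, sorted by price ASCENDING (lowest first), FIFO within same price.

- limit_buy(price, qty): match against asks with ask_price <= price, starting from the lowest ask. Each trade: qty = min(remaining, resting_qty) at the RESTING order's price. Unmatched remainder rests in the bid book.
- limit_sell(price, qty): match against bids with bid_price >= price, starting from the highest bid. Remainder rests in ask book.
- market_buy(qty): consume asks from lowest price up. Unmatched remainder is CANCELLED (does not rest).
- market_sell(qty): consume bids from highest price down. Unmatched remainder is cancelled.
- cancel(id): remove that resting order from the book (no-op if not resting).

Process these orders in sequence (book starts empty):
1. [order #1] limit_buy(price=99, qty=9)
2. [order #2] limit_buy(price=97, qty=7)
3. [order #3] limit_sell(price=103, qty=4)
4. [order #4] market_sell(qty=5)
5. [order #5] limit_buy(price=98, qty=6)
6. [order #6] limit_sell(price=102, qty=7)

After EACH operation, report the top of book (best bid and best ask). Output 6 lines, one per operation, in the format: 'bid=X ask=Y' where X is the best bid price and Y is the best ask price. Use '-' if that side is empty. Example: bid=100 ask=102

Answer: bid=99 ask=-
bid=99 ask=-
bid=99 ask=103
bid=99 ask=103
bid=99 ask=103
bid=99 ask=102

Derivation:
After op 1 [order #1] limit_buy(price=99, qty=9): fills=none; bids=[#1:9@99] asks=[-]
After op 2 [order #2] limit_buy(price=97, qty=7): fills=none; bids=[#1:9@99 #2:7@97] asks=[-]
After op 3 [order #3] limit_sell(price=103, qty=4): fills=none; bids=[#1:9@99 #2:7@97] asks=[#3:4@103]
After op 4 [order #4] market_sell(qty=5): fills=#1x#4:5@99; bids=[#1:4@99 #2:7@97] asks=[#3:4@103]
After op 5 [order #5] limit_buy(price=98, qty=6): fills=none; bids=[#1:4@99 #5:6@98 #2:7@97] asks=[#3:4@103]
After op 6 [order #6] limit_sell(price=102, qty=7): fills=none; bids=[#1:4@99 #5:6@98 #2:7@97] asks=[#6:7@102 #3:4@103]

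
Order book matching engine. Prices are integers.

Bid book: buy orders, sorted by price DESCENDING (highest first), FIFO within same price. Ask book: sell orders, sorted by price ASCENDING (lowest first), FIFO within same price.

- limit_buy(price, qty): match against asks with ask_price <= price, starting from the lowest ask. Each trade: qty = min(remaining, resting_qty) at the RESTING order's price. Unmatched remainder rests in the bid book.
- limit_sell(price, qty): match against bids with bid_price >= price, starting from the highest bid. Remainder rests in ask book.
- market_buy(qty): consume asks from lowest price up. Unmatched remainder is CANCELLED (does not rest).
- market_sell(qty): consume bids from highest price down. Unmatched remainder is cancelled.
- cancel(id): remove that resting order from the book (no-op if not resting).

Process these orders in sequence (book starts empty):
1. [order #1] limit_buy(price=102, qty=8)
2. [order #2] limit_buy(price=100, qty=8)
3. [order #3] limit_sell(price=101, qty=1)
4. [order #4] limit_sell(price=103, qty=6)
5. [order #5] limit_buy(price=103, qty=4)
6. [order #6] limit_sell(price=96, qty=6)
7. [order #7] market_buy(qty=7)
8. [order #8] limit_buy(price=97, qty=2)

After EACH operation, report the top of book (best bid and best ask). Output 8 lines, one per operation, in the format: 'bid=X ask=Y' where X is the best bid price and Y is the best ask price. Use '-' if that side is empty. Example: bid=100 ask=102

Answer: bid=102 ask=-
bid=102 ask=-
bid=102 ask=-
bid=102 ask=103
bid=102 ask=103
bid=102 ask=103
bid=102 ask=-
bid=102 ask=-

Derivation:
After op 1 [order #1] limit_buy(price=102, qty=8): fills=none; bids=[#1:8@102] asks=[-]
After op 2 [order #2] limit_buy(price=100, qty=8): fills=none; bids=[#1:8@102 #2:8@100] asks=[-]
After op 3 [order #3] limit_sell(price=101, qty=1): fills=#1x#3:1@102; bids=[#1:7@102 #2:8@100] asks=[-]
After op 4 [order #4] limit_sell(price=103, qty=6): fills=none; bids=[#1:7@102 #2:8@100] asks=[#4:6@103]
After op 5 [order #5] limit_buy(price=103, qty=4): fills=#5x#4:4@103; bids=[#1:7@102 #2:8@100] asks=[#4:2@103]
After op 6 [order #6] limit_sell(price=96, qty=6): fills=#1x#6:6@102; bids=[#1:1@102 #2:8@100] asks=[#4:2@103]
After op 7 [order #7] market_buy(qty=7): fills=#7x#4:2@103; bids=[#1:1@102 #2:8@100] asks=[-]
After op 8 [order #8] limit_buy(price=97, qty=2): fills=none; bids=[#1:1@102 #2:8@100 #8:2@97] asks=[-]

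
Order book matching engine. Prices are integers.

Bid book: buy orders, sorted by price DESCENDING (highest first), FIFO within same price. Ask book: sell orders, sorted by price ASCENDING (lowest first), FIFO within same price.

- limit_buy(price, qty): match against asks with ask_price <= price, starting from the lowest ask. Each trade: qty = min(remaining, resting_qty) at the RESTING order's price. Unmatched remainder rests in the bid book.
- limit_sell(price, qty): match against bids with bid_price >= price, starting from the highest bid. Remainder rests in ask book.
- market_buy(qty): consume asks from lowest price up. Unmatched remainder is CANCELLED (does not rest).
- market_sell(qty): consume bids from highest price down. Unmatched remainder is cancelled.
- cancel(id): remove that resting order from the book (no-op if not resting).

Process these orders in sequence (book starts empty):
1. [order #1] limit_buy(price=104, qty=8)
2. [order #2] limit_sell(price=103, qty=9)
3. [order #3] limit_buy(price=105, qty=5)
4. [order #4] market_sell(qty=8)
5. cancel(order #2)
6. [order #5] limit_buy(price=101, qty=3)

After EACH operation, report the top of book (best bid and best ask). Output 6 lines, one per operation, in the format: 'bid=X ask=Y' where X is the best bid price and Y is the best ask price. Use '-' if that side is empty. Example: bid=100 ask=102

After op 1 [order #1] limit_buy(price=104, qty=8): fills=none; bids=[#1:8@104] asks=[-]
After op 2 [order #2] limit_sell(price=103, qty=9): fills=#1x#2:8@104; bids=[-] asks=[#2:1@103]
After op 3 [order #3] limit_buy(price=105, qty=5): fills=#3x#2:1@103; bids=[#3:4@105] asks=[-]
After op 4 [order #4] market_sell(qty=8): fills=#3x#4:4@105; bids=[-] asks=[-]
After op 5 cancel(order #2): fills=none; bids=[-] asks=[-]
After op 6 [order #5] limit_buy(price=101, qty=3): fills=none; bids=[#5:3@101] asks=[-]

Answer: bid=104 ask=-
bid=- ask=103
bid=105 ask=-
bid=- ask=-
bid=- ask=-
bid=101 ask=-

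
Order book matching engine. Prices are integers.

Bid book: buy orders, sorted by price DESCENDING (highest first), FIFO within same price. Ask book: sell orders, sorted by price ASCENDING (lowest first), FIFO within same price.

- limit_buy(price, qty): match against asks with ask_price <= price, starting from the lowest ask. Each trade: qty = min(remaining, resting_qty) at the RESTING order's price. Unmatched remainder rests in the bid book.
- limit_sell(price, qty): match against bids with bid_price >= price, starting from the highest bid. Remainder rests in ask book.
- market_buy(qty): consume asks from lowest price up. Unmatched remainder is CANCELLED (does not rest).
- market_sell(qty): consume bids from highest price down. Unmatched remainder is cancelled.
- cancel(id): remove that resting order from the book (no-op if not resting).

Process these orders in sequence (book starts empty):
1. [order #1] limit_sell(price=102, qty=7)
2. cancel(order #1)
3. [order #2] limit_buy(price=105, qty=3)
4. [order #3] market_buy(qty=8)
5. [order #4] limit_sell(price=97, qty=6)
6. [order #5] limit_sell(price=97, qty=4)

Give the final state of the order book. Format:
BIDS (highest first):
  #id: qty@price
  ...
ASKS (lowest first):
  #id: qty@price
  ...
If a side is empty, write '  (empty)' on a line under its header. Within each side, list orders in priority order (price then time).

Answer: BIDS (highest first):
  (empty)
ASKS (lowest first):
  #4: 3@97
  #5: 4@97

Derivation:
After op 1 [order #1] limit_sell(price=102, qty=7): fills=none; bids=[-] asks=[#1:7@102]
After op 2 cancel(order #1): fills=none; bids=[-] asks=[-]
After op 3 [order #2] limit_buy(price=105, qty=3): fills=none; bids=[#2:3@105] asks=[-]
After op 4 [order #3] market_buy(qty=8): fills=none; bids=[#2:3@105] asks=[-]
After op 5 [order #4] limit_sell(price=97, qty=6): fills=#2x#4:3@105; bids=[-] asks=[#4:3@97]
After op 6 [order #5] limit_sell(price=97, qty=4): fills=none; bids=[-] asks=[#4:3@97 #5:4@97]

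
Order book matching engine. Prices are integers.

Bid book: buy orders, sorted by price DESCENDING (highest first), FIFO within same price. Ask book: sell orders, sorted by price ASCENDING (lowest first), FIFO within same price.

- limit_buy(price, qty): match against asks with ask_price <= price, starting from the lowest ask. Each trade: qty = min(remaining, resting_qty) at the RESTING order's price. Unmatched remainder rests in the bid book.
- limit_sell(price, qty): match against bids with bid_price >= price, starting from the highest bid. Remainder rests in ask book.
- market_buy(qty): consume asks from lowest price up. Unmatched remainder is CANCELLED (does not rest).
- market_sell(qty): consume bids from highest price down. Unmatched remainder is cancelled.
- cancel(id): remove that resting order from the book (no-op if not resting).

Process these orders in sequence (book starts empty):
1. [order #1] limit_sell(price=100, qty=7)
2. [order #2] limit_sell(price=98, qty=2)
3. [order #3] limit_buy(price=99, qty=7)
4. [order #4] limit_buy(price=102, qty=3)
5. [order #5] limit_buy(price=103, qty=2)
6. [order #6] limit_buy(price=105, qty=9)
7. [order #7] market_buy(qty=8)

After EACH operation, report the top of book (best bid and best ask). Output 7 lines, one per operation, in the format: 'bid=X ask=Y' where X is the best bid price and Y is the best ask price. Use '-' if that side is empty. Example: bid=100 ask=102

After op 1 [order #1] limit_sell(price=100, qty=7): fills=none; bids=[-] asks=[#1:7@100]
After op 2 [order #2] limit_sell(price=98, qty=2): fills=none; bids=[-] asks=[#2:2@98 #1:7@100]
After op 3 [order #3] limit_buy(price=99, qty=7): fills=#3x#2:2@98; bids=[#3:5@99] asks=[#1:7@100]
After op 4 [order #4] limit_buy(price=102, qty=3): fills=#4x#1:3@100; bids=[#3:5@99] asks=[#1:4@100]
After op 5 [order #5] limit_buy(price=103, qty=2): fills=#5x#1:2@100; bids=[#3:5@99] asks=[#1:2@100]
After op 6 [order #6] limit_buy(price=105, qty=9): fills=#6x#1:2@100; bids=[#6:7@105 #3:5@99] asks=[-]
After op 7 [order #7] market_buy(qty=8): fills=none; bids=[#6:7@105 #3:5@99] asks=[-]

Answer: bid=- ask=100
bid=- ask=98
bid=99 ask=100
bid=99 ask=100
bid=99 ask=100
bid=105 ask=-
bid=105 ask=-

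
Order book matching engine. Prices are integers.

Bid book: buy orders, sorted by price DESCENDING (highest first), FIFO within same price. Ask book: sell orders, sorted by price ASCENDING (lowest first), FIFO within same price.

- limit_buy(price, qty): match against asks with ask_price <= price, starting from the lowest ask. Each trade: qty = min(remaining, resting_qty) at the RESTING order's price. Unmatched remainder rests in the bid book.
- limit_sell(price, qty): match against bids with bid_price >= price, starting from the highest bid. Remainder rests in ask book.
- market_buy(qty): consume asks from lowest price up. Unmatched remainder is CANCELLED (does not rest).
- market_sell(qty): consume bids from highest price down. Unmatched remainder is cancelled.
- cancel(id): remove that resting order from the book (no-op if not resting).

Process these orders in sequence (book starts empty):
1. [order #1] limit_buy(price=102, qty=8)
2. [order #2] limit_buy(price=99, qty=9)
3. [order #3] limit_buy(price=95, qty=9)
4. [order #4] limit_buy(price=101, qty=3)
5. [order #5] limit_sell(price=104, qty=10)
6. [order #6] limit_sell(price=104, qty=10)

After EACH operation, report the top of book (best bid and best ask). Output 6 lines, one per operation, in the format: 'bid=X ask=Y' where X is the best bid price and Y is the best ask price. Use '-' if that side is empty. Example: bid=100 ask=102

Answer: bid=102 ask=-
bid=102 ask=-
bid=102 ask=-
bid=102 ask=-
bid=102 ask=104
bid=102 ask=104

Derivation:
After op 1 [order #1] limit_buy(price=102, qty=8): fills=none; bids=[#1:8@102] asks=[-]
After op 2 [order #2] limit_buy(price=99, qty=9): fills=none; bids=[#1:8@102 #2:9@99] asks=[-]
After op 3 [order #3] limit_buy(price=95, qty=9): fills=none; bids=[#1:8@102 #2:9@99 #3:9@95] asks=[-]
After op 4 [order #4] limit_buy(price=101, qty=3): fills=none; bids=[#1:8@102 #4:3@101 #2:9@99 #3:9@95] asks=[-]
After op 5 [order #5] limit_sell(price=104, qty=10): fills=none; bids=[#1:8@102 #4:3@101 #2:9@99 #3:9@95] asks=[#5:10@104]
After op 6 [order #6] limit_sell(price=104, qty=10): fills=none; bids=[#1:8@102 #4:3@101 #2:9@99 #3:9@95] asks=[#5:10@104 #6:10@104]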